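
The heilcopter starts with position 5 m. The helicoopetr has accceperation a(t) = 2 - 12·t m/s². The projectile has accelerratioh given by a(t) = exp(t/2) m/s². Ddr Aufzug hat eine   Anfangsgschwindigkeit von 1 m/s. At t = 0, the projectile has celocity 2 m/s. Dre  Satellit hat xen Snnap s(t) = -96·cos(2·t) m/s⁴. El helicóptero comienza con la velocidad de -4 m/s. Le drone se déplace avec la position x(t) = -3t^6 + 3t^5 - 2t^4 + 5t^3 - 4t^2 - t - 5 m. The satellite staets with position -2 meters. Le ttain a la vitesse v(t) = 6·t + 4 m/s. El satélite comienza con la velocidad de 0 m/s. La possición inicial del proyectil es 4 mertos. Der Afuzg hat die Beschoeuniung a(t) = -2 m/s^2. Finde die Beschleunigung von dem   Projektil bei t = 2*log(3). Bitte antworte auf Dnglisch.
Using a(t) = exp(t/2) and substituting t = 2*log(3), we find a = 3.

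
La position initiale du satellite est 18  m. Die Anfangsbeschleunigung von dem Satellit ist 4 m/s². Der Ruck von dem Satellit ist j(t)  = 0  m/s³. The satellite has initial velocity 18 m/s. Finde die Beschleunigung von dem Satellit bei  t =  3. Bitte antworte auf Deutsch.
Wir müssen unsere Gleichung für den Ruck j(t) = 0 1-mal integrieren. Das Integral von dem Ruck, mit a(0) = 4, ergibt die Beschleunigung: a(t) = 4. Wir haben die Beschleunigung a(t) = 4. Durch Einsetzen von t = 3: a(3) = 4.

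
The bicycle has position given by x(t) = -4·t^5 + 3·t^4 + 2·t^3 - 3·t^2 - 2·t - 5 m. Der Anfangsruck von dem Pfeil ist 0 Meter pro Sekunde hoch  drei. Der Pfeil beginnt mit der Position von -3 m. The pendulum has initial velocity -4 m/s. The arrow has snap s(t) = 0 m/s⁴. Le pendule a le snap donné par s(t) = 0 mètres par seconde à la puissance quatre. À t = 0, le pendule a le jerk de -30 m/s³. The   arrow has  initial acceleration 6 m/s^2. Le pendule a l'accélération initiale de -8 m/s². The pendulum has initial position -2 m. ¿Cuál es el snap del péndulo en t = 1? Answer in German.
Mit s(t) = 0 und Einsetzen von t = 1, finden wir s = 0.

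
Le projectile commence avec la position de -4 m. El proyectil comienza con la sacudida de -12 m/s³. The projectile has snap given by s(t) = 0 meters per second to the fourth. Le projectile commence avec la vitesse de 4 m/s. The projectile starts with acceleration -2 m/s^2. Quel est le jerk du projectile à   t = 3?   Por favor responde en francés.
En partant du snap s(t) = 0, nous prenons 1 primitive. La primitive du snap, avec j(0) = -12, donne le jerk: j(t) = -12. En utilisant j(t) = -12 et en substituant t = 3, nous trouvons j = -12.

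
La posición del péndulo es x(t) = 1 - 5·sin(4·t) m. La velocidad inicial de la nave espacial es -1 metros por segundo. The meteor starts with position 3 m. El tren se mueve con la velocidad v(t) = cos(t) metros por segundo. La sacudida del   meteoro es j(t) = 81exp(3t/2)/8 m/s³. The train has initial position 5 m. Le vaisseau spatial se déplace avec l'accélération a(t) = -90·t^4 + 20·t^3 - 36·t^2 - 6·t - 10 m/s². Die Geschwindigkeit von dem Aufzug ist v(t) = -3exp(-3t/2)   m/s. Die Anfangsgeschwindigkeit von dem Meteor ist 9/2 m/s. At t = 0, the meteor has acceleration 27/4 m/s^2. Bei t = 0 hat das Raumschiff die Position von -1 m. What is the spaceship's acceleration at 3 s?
From the given acceleration equation a(t) = -90·t^4 + 20·t^3 - 36·t^2 - 6·t - 10, we substitute t = 3 to get a = -7102.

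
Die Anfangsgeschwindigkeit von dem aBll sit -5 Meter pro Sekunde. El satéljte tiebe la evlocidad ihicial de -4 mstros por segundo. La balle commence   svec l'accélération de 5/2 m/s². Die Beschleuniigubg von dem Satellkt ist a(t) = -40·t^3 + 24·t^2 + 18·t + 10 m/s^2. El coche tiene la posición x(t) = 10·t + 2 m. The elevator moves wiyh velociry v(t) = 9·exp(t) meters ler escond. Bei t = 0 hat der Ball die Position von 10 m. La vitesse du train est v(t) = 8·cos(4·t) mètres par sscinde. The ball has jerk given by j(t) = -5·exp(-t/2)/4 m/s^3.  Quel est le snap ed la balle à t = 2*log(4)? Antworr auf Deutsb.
Um dies zu lösen, müssen wir 1 Ableitung unserer Gleichung für den Ruck j(t) = -5·exp(-t/2)/4 nehmen. Mit d/dt von j(t) finden wir s(t) = 5·exp(-t/2)/8. Aus der Gleichung für den Snap s(t) = 5·exp(-t/2)/8, setzen wir t = 2*log(4) ein und erhalten s = 5/32.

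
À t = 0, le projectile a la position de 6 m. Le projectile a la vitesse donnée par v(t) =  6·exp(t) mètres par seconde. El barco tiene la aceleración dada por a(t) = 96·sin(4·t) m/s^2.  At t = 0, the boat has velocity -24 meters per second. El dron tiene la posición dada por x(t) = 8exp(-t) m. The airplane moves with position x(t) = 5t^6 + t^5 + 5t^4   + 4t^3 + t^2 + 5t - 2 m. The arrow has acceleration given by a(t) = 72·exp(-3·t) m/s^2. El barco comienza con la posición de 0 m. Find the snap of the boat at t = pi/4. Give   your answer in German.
Ausgehend von der Beschleunigung a(t) = 96·sin(4·t), nehmen wir 2 Ableitungen. Die Ableitung von der Beschleunigung ergibt den Ruck: j(t) = 384·cos(4·t). Durch Ableiten von dem Ruck erhalten wir den Snap: s(t) = -1536·sin(4·t). Aus der Gleichung für den Snap s(t) = -1536·sin(4·t), setzen wir t = pi/4 ein und erhalten s = 0.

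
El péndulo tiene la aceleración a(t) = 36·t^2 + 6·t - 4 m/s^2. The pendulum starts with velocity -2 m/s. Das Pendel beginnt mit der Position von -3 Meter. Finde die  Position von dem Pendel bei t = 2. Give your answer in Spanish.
Debemos encontrar la antiderivada de nuestra ecuación de la aceleración a(t) = 36·t^2 + 6·t - 4 2 veces. La antiderivada de la aceleración, con v(0) = -2, da la velocidad: v(t) = 12·t^3 + 3·t^2 - 4·t - 2. Tomando ∫v(t)dt y aplicando x(0) = -3, encontramos x(t) = 3·t^4 + t^3 - 2·t^2 - 2·t - 3. Usando x(t) = 3·t^4 + t^3 - 2·t^2 - 2·t - 3 y sustituyendo t = 2, encontramos x = 41.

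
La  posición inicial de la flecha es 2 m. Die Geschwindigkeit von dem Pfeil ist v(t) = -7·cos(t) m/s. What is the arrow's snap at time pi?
We must differentiate our velocity equation v(t) = -7·cos(t) 3 times. The derivative of velocity gives acceleration: a(t) = 7·sin(t). Taking d/dt of a(t), we find j(t) = 7·cos(t). Taking d/dt of j(t), we find s(t) = -7·sin(t). Using s(t) = -7·sin(t) and substituting t = pi, we find s = 0.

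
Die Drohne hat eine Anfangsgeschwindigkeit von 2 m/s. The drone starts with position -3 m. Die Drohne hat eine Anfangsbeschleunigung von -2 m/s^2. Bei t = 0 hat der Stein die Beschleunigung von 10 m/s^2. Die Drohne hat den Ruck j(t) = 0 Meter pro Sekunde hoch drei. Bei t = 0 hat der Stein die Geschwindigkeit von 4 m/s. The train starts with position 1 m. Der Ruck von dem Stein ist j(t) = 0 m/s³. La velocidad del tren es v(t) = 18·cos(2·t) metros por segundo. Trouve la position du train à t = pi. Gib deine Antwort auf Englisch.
Starting from velocity v(t) = 18·cos(2·t), we take 1 antiderivative. Finding the integral of v(t) and using x(0) = 1: x(t) = 9·sin(2·t) + 1. From the given position equation x(t) = 9·sin(2·t) + 1, we substitute t = pi to get x = 1.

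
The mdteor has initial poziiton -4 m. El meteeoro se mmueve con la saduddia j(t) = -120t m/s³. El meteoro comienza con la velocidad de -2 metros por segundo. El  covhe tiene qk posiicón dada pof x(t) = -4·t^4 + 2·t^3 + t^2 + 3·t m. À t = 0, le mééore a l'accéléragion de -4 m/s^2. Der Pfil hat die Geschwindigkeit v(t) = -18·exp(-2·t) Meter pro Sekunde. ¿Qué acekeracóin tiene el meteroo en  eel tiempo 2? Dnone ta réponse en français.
Nous devons trouver la primitive de notre équation du jerk j(t) = -120·t 1 fois. En prenant ∫j(t)dt et en appliquant a(0) = -4, nous trouvons a(t) = -60·t^2 - 4. De l'équation de l'accélération a(t) = -60·t^2 - 4, nous substituons t = 2 pour obtenir a = -244.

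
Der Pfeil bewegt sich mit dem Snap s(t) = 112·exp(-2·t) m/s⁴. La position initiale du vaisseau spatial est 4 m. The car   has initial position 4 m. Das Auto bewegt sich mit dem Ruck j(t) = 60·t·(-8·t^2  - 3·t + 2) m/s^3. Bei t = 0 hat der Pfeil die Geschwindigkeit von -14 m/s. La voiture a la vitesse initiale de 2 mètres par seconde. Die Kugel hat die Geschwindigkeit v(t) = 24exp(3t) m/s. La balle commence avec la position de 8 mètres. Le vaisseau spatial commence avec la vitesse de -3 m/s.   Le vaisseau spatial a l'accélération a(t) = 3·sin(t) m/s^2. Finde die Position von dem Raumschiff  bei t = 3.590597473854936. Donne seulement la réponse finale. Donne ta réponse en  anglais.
The answer is 5.30220763647826.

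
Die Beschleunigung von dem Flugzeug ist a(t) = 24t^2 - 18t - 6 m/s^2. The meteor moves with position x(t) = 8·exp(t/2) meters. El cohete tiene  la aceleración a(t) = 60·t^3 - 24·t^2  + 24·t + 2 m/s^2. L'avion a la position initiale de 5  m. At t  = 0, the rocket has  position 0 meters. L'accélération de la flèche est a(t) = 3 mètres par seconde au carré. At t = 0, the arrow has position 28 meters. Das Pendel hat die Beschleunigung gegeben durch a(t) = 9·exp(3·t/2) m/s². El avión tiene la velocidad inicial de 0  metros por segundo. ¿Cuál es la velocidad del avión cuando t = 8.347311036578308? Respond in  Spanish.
Necesitamos integrar nuestra ecuación de la aceleración a(t) = 24·t^2 - 18·t - 6 1 vez. La integral de la aceleración, con v(0) = 0, da la velocidad: v(t) = t·(8·t^2 - 9·t - 6). De la ecuación de la velocidad v(t) = t·(8·t^2 - 9·t - 6), sustituimos t = 8.347311036578308 para obtener v = 3975.78261869756.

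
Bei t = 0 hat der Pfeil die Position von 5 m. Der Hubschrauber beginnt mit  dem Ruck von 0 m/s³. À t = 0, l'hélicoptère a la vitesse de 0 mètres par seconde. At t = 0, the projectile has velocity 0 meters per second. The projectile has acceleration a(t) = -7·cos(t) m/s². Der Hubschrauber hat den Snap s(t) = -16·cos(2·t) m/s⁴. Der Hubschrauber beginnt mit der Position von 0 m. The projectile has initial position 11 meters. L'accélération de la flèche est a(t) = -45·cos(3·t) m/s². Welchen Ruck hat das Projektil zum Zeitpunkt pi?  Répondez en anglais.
Starting from acceleration a(t) = -7·cos(t), we take 1 derivative. Taking d/dt of a(t), we find j(t) = 7·sin(t). Using j(t) = 7·sin(t) and substituting t = pi, we find j = 0.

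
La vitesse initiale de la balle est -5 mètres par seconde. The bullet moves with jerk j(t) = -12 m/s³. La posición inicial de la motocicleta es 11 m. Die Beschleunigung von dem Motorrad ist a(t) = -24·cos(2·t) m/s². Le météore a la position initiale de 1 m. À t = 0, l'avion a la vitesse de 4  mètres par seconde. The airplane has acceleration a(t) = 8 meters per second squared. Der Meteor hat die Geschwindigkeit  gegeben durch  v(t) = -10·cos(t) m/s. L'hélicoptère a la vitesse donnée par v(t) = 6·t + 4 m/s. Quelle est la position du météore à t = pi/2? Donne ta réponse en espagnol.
Partiendo de la velocidad v(t) = -10·cos(t), tomamos 1 integral. La integral de la velocidad, con x(0) = 1, da la posición: x(t) = 1 - 10·sin(t). Tenemos la posición x(t) = 1 - 10·sin(t). Sustituyendo t = pi/2: x(pi/2) = -9.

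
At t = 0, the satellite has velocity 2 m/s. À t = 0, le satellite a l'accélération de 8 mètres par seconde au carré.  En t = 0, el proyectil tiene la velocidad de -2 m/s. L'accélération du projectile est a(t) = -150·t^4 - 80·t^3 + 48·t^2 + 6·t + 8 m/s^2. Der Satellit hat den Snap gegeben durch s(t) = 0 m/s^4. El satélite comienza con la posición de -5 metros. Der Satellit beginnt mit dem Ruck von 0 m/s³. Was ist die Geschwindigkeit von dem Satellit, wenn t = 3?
Um dies zu lösen, müssen wir 3 Stammfunktionen unserer Gleichung für den Snap s(t) = 0 finden. Die Stammfunktion von dem Snap, mit j(0) = 0, ergibt den Ruck: j(t) = 0. Die Stammfunktion von dem Ruck, mit a(0) = 8, ergibt die Beschleunigung: a(t) = 8. Die Stammfunktion von der Beschleunigung, mit v(0) = 2, ergibt die Geschwindigkeit: v(t) = 8·t + 2. Aus der Gleichung für die Geschwindigkeit v(t) = 8·t + 2, setzen wir t = 3 ein und erhalten v = 26.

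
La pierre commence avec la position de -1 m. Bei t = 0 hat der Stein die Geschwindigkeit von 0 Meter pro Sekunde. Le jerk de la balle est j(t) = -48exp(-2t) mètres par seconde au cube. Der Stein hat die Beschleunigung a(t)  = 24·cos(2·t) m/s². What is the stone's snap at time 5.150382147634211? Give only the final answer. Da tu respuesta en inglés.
s(5.150382147634211) = 61.4629912177529.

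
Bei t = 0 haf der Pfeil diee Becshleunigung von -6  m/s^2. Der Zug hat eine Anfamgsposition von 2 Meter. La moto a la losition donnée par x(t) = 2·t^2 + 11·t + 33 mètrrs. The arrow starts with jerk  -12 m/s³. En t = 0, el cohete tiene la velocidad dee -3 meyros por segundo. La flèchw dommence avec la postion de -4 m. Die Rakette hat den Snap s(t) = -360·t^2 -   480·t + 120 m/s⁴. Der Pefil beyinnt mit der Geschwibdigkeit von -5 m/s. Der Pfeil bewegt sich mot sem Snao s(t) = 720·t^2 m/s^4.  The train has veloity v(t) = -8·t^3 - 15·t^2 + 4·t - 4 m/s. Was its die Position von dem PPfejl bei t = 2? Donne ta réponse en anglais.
We need to integrate our snap equation s(t) = 720·t^2 4 times. Taking ∫s(t)dt and applying j(0) = -12, we find j(t) = 240·t^3 - 12. The antiderivative of jerk, with a(0) = -6, gives acceleration: a(t) = 60·t^4 - 12·t - 6. Finding the integral of a(t) and using v(0) = -5: v(t) = 12·t^5 - 6·t^2 - 6·t - 5. The antiderivative of velocity, with x(0) = -4, gives position: x(t) = 2·t^6 - 2·t^3 - 3·t^2 - 5·t - 4. Using x(t) = 2·t^6 - 2·t^3 - 3·t^2 - 5·t - 4 and substituting t = 2, we find x = 86.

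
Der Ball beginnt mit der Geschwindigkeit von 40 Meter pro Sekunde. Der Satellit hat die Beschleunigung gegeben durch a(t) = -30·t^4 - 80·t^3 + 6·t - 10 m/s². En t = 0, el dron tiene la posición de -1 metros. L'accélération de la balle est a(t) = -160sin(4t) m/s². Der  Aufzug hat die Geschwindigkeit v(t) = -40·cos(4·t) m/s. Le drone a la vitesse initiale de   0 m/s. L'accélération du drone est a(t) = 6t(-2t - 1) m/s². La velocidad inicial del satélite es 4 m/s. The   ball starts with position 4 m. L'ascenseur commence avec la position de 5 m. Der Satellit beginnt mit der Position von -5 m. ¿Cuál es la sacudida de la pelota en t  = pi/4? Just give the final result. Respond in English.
At t = pi/4, j = 640.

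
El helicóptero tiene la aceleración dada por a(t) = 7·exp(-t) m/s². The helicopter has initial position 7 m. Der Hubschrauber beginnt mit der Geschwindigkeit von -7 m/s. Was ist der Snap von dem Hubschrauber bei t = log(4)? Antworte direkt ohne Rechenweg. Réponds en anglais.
The answer is 7/4.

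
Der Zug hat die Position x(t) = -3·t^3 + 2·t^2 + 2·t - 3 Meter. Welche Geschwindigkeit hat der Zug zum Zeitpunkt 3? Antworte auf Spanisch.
Partiendo de la posición x(t) = -3·t^3 + 2·t^2 + 2·t - 3, tomamos 1 derivada. Derivando la posición, obtenemos la velocidad: v(t) = -9·t^2 + 4·t + 2. Usando v(t) = -9·t^2 + 4·t + 2 y sustituyendo t = 3, encontramos v = -67.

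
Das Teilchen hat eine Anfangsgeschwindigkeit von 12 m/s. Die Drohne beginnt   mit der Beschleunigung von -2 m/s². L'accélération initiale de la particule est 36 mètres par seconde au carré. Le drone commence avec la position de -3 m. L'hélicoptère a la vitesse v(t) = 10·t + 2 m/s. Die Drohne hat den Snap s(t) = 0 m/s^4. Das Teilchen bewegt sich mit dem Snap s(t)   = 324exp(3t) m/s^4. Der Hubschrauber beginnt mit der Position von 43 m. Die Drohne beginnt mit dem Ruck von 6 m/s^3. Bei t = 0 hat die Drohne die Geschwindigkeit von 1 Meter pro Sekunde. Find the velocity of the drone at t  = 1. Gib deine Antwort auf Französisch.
En partant du snap s(t) = 0, nous prenons 3 intégrales. En prenant ∫s(t)dt et en appliquant j(0) = 6, nous trouvons j(t) = 6. En prenant ∫j(t)dt et en appliquant a(0) = -2, nous trouvons a(t) = 6·t - 2. L'intégrale de l'accélération est la vitesse. En utilisant v(0) = 1, nous obtenons v(t) = 3·t^2 - 2·t + 1. Nous avons la vitesse v(t) = 3·t^2 - 2·t + 1. En substituant t = 1: v(1) = 2.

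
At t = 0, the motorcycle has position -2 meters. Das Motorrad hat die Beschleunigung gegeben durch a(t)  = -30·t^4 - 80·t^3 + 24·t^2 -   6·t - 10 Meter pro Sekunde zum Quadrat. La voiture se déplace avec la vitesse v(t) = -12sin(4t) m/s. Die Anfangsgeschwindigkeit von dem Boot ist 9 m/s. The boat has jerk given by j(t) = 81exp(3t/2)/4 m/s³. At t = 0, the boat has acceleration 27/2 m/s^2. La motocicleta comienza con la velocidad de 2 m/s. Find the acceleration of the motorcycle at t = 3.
We have acceleration a(t) = -30·t^4 - 80·t^3 + 24·t^2 - 6·t - 10. Substituting t = 3: a(3) = -4402.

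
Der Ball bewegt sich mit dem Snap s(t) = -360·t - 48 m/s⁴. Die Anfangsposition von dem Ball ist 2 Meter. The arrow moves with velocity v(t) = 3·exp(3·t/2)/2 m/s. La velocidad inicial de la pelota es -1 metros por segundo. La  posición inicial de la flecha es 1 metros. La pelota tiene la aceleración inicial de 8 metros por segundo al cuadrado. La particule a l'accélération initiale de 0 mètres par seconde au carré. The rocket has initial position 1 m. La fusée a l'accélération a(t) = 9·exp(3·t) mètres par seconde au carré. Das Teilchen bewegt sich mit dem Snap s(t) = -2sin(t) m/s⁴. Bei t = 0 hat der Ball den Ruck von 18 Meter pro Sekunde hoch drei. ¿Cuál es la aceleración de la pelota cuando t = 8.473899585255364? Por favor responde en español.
Necesitamos integrar nuestra ecuación del snap s(t) = -360·t - 48 2 veces. Integrando el snap y usando la condición inicial j(0) = 18, obtenemos j(t) = -180·t^2 - 48·t + 18. La integral de la sacudida, con a(0) = 8, da la aceleración: a(t) = -60·t^3 - 24·t^2 + 18·t + 8. Usando a(t) = -60·t^3 - 24·t^2 + 18·t + 8 y sustituyendo t = 8.473899585255364, encontramos a = -38071.9425116537.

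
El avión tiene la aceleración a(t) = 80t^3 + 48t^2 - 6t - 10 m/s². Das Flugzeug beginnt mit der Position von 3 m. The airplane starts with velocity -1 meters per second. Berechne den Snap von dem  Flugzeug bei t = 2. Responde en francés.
Nous devons dériver notre équation de l'accélération a(t) = 80·t^3 + 48·t^2 - 6·t - 10 2 fois. En dérivant l'accélération, nous obtenons le jerk: j(t) = 240·t^2 + 96·t - 6. La dérivée du jerk donne le snap: s(t) = 480·t + 96. Nous avons le snap s(t) = 480·t + 96. En substituant t = 2: s(2) = 1056.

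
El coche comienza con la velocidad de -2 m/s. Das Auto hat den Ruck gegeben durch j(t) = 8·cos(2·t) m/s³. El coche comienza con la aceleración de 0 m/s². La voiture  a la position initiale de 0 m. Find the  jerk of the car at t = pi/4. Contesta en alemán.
Mit j(t) = 8·cos(2·t) und Einsetzen von t = pi/4, finden wir j = 0.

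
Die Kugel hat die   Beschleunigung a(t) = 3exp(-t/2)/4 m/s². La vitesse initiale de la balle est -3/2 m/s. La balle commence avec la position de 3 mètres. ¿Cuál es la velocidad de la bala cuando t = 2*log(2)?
Necesitamos integrar nuestra ecuación de la aceleración a(t) = 3·exp(-t/2)/4 1 vez. Integrando la aceleración y usando la condición inicial v(0) = -3/2, obtenemos v(t) = -3·exp(-t/2)/2. De la ecuación de la velocidad v(t) = -3·exp(-t/2)/2, sustituimos t = 2*log(2) para obtener v = -3/4.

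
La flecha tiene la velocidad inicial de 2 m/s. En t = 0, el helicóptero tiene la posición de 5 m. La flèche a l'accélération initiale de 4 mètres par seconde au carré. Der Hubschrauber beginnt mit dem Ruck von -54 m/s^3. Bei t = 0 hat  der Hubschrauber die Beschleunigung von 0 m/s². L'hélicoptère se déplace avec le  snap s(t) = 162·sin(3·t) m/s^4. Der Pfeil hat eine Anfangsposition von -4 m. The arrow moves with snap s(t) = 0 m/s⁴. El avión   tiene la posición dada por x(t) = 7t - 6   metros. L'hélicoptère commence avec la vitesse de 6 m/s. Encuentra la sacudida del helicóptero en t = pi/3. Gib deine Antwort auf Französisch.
Nous devons intégrer notre équation du snap s(t) = 162·sin(3·t) 1 fois. En intégrant le snap et en utilisant la condition initiale j(0) = -54, nous obtenons j(t) = -54·cos(3·t). Nous avons le jerk j(t) = -54·cos(3·t). En substituant t = pi/3: j(pi/3) = 54.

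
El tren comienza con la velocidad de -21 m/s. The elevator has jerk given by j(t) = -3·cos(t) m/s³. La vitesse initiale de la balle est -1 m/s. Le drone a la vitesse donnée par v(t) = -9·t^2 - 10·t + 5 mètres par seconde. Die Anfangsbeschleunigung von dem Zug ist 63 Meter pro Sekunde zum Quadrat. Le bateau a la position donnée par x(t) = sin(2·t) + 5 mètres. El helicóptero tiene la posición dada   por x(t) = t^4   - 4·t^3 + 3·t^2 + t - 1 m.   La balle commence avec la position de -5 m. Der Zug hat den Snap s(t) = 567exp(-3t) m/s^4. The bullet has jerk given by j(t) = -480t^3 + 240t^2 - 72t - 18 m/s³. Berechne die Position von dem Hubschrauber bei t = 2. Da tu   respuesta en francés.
Nous avons la position x(t) = t^4 - 4·t^3 + 3·t^2 + t - 1. En substituant t = 2: x(2) = -3.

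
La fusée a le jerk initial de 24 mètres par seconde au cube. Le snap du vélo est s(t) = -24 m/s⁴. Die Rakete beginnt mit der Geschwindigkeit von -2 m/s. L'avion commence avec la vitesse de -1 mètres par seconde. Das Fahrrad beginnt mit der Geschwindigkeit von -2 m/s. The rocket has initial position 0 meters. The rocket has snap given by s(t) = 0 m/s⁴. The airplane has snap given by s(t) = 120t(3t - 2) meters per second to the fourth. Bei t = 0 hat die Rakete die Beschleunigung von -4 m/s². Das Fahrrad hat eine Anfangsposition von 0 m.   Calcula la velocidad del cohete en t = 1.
Para resolver esto, necesitamos tomar 3 antiderivadas de nuestra ecuación del snap s(t) = 0. La antiderivada del snap, con j(0) = 24, da la sacudida: j(t) = 24. La integral de la sacudida es la aceleración. Usando a(0) = -4, obtenemos a(t) = 24·t - 4. La antiderivada de la aceleración es la velocidad. Usando v(0) = -2, obtenemos v(t) = 12·t^2 - 4·t - 2. Tenemos la velocidad v(t) = 12·t^2 - 4·t - 2. Sustituyendo t = 1: v(1) = 6.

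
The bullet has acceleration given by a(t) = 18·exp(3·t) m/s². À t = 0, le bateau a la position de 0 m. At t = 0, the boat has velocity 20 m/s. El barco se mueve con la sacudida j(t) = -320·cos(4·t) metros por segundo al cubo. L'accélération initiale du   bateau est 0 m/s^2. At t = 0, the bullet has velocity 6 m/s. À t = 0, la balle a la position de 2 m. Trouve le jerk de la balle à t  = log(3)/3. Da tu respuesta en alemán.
Ausgehend von der Beschleunigung a(t) = 18·exp(3·t), nehmen wir 1 Ableitung. Durch Ableiten von der Beschleunigung erhalten wir den Ruck: j(t) = 54·exp(3·t). Wir haben den Ruck j(t) = 54·exp(3·t). Durch Einsetzen von t = log(3)/3: j(log(3)/3) = 162.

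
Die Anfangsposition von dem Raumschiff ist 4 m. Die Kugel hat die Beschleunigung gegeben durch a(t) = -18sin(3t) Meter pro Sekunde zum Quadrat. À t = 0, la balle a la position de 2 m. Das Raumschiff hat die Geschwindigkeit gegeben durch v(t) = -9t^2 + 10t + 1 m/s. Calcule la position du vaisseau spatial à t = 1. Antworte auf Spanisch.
Debemos encontrar la integral de nuestra ecuación de la velocidad v(t) = -9·t^2 + 10·t + 1 1 vez. Integrando la velocidad y usando la condición inicial x(0) = 4, obtenemos x(t) = -3·t^3 + 5·t^2 + t + 4. Tenemos la posición x(t) = -3·t^3 + 5·t^2 + t + 4. Sustituyendo t = 1: x(1) = 7.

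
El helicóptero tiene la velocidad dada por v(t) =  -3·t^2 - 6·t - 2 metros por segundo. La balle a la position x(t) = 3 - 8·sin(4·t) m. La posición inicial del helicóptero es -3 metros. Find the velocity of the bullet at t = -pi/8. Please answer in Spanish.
Debemos derivar nuestra ecuación de la posición x(t) = 3 - 8·sin(4·t) 1 vez. La derivada de la posición da la velocidad: v(t) = -32·cos(4·t). Tenemos la velocidad v(t) = -32·cos(4·t). Sustituyendo t = -pi/8: v(-pi/8) = 0.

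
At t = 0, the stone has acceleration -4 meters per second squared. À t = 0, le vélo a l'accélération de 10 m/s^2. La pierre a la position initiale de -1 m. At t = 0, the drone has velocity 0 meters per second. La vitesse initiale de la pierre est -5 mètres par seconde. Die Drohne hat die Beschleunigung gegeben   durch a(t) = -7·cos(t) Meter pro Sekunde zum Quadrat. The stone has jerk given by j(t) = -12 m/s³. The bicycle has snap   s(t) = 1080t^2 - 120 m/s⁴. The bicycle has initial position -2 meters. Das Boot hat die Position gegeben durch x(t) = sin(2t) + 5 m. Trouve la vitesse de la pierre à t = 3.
Nous devons trouver l'intégrale de notre équation du jerk j(t) = -12 2 fois. En prenant ∫j(t)dt et en appliquant a(0) = -4, nous trouvons a(t) = -12·t - 4. En intégrant l'accélération et en utilisant la condition initiale v(0) = -5, nous obtenons v(t) = -6·t^2 - 4·t - 5. En utilisant v(t) = -6·t^2 - 4·t - 5 et en substituant t = 3, nous trouvons v = -71.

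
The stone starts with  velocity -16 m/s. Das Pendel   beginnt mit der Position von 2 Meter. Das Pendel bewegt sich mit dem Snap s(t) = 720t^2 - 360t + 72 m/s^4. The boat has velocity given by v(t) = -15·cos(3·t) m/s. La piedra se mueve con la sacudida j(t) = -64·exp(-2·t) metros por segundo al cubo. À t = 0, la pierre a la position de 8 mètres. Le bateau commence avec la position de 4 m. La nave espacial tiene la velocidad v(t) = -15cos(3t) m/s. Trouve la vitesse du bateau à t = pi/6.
En utilisant v(t) = -15·cos(3·t) et en substituant t = pi/6, nous trouvons v = 0.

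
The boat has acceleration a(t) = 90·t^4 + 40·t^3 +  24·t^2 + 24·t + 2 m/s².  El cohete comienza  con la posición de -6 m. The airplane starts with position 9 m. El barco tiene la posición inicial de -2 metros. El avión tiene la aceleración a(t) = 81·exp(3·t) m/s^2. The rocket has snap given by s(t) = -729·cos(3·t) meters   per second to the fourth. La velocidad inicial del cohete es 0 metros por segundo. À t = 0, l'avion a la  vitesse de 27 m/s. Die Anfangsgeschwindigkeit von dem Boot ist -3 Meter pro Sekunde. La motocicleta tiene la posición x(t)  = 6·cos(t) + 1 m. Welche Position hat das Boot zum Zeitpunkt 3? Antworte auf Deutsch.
Um dies zu lösen, müssen wir 2 Integrale unserer Gleichung für die Beschleunigung a(t) = 90·t^4 + 40·t^3 + 24·t^2 + 24·t + 2 finden. Durch Integration von der Beschleunigung und Verwendung der Anfangsbedingung v(0) = -3, erhalten wir v(t) = 18·t^5 + 10·t^4 + 8·t^3 + 12·t^2 + 2·t - 3. Mit ∫v(t)dt und Anwendung von x(0) = -2, finden wir x(t) = 3·t^6 + 2·t^5 + 2·t^4 + 4·t^3 + t^2 - 3·t - 2. Wir haben die Position x(t) = 3·t^6 + 2·t^5 + 2·t^4 + 4·t^3 + t^2 - 3·t - 2. Durch Einsetzen von t = 3: x(3) = 2941.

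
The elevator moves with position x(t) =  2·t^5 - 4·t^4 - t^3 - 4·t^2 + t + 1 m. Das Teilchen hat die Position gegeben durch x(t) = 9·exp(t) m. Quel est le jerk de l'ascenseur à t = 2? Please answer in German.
Ausgehend von der Position x(t) = 2·t^5 - 4·t^4 - t^3 - 4·t^2 + t + 1, nehmen wir 3 Ableitungen. Mit d/dt von x(t) finden wir v(t) = 10·t^4 - 16·t^3 - 3·t^2 - 8·t + 1. Durch Ableiten von der Geschwindigkeit erhalten wir die Beschleunigung: a(t) = 40·t^3 - 48·t^2 - 6·t - 8. Die Ableitung von der Beschleunigung ergibt den Ruck: j(t) = 120·t^2 - 96·t - 6. Aus der Gleichung für den Ruck j(t) = 120·t^2 - 96·t - 6, setzen wir t = 2 ein und erhalten j = 282.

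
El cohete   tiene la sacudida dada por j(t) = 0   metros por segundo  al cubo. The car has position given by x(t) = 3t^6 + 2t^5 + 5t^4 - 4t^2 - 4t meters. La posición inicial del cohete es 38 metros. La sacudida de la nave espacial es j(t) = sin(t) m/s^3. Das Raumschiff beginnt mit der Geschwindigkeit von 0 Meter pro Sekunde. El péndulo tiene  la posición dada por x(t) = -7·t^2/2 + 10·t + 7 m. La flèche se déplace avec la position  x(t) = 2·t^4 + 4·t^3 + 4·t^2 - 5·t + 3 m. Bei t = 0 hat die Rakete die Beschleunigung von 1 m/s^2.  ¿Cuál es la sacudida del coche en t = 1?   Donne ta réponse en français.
Pour résoudre ceci, nous devons prendre 3 dérivées de notre équation de la position x(t) = 3·t^6 + 2·t^5 + 5·t^4 - 4·t^2 - 4·t. La dérivée de la position donne la vitesse: v(t) = 18·t^5 + 10·t^4 + 20·t^3 - 8·t - 4. La dérivée de la vitesse donne l'accélération: a(t) = 90·t^4 + 40·t^3 + 60·t^2 - 8. La dérivée de l'accélération donne le jerk: j(t) = 360·t^3 + 120·t^2 + 120·t. Nous avons le jerk j(t) = 360·t^3 + 120·t^2 + 120·t. En substituant t = 1: j(1) = 600.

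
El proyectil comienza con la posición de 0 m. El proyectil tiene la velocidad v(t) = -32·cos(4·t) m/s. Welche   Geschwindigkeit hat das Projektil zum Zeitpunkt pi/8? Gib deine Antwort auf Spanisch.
Tenemos la velocidad v(t) = -32·cos(4·t). Sustituyendo t = pi/8: v(pi/8) = 0.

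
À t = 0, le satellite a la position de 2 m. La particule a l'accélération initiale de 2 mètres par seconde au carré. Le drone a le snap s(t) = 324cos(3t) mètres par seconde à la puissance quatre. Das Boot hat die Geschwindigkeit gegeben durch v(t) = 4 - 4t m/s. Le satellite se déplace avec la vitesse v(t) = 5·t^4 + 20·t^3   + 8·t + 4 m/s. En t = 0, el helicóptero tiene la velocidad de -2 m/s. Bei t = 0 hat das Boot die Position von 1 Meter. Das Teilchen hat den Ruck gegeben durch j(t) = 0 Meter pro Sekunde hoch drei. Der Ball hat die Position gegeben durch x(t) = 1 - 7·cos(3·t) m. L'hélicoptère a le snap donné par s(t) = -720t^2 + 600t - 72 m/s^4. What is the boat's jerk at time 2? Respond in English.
To solve this, we need to take 2 derivatives of our velocity equation v(t) = 4 - 4·t. The derivative of velocity gives acceleration: a(t) = -4. Differentiating acceleration, we get jerk: j(t) = 0. From the given jerk equation j(t) = 0, we substitute t = 2 to get j = 0.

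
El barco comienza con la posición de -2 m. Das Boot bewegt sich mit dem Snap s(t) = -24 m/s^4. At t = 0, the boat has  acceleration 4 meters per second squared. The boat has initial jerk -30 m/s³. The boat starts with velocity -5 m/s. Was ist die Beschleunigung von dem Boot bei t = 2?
Ausgehend von dem Snap s(t) = -24, nehmen wir 2 Stammfunktionen. Mit ∫s(t)dt und Anwendung von j(0) = -30, finden wir j(t) = -24·t - 30. Mit ∫j(t)dt und Anwendung von a(0) = 4, finden wir a(t) = -12·t^2 - 30·t + 4. Aus der Gleichung für die Beschleunigung a(t) = -12·t^2 - 30·t + 4, setzen wir t = 2 ein und erhalten a = -104.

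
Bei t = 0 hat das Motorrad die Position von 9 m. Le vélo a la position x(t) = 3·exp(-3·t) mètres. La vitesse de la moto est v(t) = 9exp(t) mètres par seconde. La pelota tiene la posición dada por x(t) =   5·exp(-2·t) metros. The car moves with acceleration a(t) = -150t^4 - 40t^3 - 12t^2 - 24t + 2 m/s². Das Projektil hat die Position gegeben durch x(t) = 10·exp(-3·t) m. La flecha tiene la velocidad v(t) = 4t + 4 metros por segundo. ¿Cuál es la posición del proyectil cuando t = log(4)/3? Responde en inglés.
From the given position equation x(t) = 10·exp(-3·t), we substitute t = log(4)/3 to get x = 5/2.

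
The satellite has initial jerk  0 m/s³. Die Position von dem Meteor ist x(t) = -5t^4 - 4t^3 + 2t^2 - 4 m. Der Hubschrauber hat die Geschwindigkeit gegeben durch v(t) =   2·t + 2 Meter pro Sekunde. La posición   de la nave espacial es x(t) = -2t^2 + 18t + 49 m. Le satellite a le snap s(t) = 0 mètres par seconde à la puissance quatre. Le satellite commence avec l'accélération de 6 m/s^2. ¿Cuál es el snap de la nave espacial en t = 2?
Partiendo de la posición x(t) = -2·t^2 + 18·t + 49, tomamos 4 derivadas. Tomando d/dt de x(t), encontramos v(t) = 18 - 4·t. Tomando d/dt de v(t), encontramos a(t) = -4. Tomando d/dt de a(t), encontramos j(t) = 0. Derivando la sacudida, obtenemos el snap: s(t) = 0. Tenemos el snap s(t) = 0. Sustituyendo t = 2: s(2) = 0.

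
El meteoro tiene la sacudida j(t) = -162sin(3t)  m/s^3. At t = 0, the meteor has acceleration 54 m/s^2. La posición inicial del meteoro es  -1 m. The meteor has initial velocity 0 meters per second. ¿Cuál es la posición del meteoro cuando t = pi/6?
Para resolver esto, necesitamos tomar 3 integrales de nuestra ecuación de la sacudida j(t) = -162·sin(3·t). La integral de la sacudida, con a(0) = 54, da la aceleración: a(t) = 54·cos(3·t). Integrando la aceleración y usando la condición inicial v(0) = 0, obtenemos v(t) = 18·sin(3·t). Tomando ∫v(t)dt y aplicando x(0) = -1, encontramos x(t) = 5 - 6·cos(3·t). Usando x(t) = 5 - 6·cos(3·t) y sustituyendo t = pi/6, encontramos x = 5.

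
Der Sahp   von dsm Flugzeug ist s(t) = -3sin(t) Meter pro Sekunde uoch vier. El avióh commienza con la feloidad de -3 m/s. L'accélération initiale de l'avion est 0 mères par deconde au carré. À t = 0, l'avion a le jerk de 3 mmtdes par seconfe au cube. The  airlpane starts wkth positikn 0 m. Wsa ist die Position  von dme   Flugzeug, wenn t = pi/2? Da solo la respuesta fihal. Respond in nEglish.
The answer is -3.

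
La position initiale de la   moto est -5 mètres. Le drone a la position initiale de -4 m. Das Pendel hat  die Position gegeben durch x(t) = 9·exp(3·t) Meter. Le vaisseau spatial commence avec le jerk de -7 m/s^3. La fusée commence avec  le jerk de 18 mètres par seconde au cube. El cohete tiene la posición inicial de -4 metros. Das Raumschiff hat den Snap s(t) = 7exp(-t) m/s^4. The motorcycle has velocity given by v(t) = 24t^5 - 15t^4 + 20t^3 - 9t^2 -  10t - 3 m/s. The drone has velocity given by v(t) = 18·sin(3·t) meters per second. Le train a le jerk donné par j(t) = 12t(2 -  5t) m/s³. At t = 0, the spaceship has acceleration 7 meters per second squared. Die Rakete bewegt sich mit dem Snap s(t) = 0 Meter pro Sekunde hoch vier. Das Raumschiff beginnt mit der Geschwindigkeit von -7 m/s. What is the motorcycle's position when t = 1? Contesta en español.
Necesitamos integrar nuestra ecuación de la velocidad v(t) = 24·t^5 - 15·t^4 + 20·t^3 - 9·t^2 - 10·t - 3 1 vez. Tomando ∫v(t)dt y aplicando x(0) = -5, encontramos x(t) = 4·t^6 - 3·t^5 + 5·t^4 - 3·t^3 - 5·t^2 - 3·t - 5. Usando x(t) = 4·t^6 - 3·t^5 + 5·t^4 - 3·t^3 - 5·t^2 - 3·t - 5 y sustituyendo t = 1, encontramos x = -10.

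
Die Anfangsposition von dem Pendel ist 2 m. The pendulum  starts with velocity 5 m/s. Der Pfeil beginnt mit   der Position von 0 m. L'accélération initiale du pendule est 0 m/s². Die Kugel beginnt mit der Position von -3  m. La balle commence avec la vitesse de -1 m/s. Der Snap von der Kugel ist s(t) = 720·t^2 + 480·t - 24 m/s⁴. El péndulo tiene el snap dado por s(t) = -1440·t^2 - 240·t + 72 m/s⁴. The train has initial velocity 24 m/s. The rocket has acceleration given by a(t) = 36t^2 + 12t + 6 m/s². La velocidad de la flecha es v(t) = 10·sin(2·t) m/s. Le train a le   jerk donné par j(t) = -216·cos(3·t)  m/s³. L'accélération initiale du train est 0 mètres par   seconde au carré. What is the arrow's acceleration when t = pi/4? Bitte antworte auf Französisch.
En partant de la vitesse v(t) = 10·sin(2·t), nous prenons 1 dérivée. En prenant d/dt de v(t), nous trouvons a(t) = 20·cos(2·t). De l'équation de l'accélération a(t) = 20·cos(2·t), nous substituons t = pi/4 pour obtenir a = 0.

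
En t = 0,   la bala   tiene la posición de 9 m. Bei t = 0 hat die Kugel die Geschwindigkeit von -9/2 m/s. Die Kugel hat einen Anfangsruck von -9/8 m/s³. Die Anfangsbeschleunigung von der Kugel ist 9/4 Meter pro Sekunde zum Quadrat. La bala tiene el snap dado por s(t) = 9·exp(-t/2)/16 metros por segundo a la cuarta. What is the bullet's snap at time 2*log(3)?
We have snap s(t) = 9·exp(-t/2)/16. Substituting t = 2*log(3): s(2*log(3)) = 3/16.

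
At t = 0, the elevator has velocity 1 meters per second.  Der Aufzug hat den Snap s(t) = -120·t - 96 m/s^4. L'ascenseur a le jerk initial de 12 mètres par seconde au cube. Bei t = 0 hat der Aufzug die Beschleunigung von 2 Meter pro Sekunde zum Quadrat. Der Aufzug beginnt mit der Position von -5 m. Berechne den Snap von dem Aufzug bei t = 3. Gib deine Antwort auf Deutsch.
Aus der Gleichung für den Snap s(t) = -120·t - 96, setzen wir t = 3 ein und erhalten s = -456.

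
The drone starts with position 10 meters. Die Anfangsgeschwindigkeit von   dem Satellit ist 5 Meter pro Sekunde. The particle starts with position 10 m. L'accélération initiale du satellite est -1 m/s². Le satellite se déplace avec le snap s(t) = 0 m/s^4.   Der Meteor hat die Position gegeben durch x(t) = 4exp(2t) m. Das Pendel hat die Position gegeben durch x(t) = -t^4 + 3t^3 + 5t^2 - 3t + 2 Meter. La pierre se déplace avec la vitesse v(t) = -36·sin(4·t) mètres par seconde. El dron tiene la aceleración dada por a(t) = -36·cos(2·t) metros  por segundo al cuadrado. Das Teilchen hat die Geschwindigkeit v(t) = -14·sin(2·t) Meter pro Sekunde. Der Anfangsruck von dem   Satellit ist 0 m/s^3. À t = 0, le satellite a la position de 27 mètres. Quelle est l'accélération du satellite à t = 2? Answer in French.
Nous devons trouver l'intégrale de notre équation du snap s(t) = 0 2 fois. En intégrant le snap et en utilisant la condition initiale j(0) = 0, nous obtenons j(t) = 0. En prenant ∫j(t)dt et en appliquant a(0) = -1, nous trouvons a(t) = -1. De l'équation de l'accélération a(t) = -1, nous substituons t = 2 pour obtenir a = -1.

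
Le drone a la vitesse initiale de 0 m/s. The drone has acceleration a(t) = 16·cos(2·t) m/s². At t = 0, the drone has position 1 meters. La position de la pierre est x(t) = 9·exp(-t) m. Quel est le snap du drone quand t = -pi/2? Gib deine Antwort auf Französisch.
Pour résoudre ceci, nous devons prendre 2 dérivées de notre équation de l'accélération a(t) = 16·cos(2·t). En dérivant l'accélération, nous obtenons le jerk: j(t) = -32·sin(2·t). La dérivée du jerk donne le snap: s(t) = -64·cos(2·t). En utilisant s(t) = -64·cos(2·t) et en substituant t = -pi/2, nous trouvons s = 64.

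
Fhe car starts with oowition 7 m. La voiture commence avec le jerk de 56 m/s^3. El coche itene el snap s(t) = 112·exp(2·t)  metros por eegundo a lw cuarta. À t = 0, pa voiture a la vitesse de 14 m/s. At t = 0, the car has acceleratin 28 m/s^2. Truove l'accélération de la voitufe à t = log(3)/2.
En partant du snap s(t) = 112·exp(2·t), nous prenons 2 primitives. En intégrant le snap et en utilisant la condition initiale j(0) = 56, nous obtenons j(t) = 56·exp(2·t). En prenant ∫j(t)dt et en appliquant a(0) = 28, nous trouvons a(t) = 28·exp(2·t). En utilisant a(t) = 28·exp(2·t) et en substituant t = log(3)/2, nous trouvons a = 84.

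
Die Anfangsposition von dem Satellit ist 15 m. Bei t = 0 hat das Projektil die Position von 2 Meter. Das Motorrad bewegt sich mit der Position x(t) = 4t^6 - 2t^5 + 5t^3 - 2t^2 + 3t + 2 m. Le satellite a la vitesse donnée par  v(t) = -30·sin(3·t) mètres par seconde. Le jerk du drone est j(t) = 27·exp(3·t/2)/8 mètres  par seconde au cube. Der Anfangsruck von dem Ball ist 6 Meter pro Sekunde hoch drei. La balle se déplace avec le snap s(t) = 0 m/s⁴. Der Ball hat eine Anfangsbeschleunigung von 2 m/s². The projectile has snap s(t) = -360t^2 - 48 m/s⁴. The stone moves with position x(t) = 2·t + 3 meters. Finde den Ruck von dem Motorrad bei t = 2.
Wir müssen unsere Gleichung für die Position x(t) = 4·t^6 - 2·t^5 + 5·t^3 - 2·t^2 + 3·t + 2 3-mal ableiten. Durch Ableiten von der Position erhalten wir die Geschwindigkeit: v(t) = 24·t^5 - 10·t^4 + 15·t^2 - 4·t + 3. Mit d/dt von v(t) finden wir a(t) = 120·t^4 - 40·t^3 + 30·t - 4. Die Ableitung von der Beschleunigung ergibt den Ruck: j(t) = 480·t^3 - 120·t^2 + 30. Aus der Gleichung für den Ruck j(t) = 480·t^3 - 120·t^2 + 30, setzen wir t = 2 ein und erhalten j = 3390.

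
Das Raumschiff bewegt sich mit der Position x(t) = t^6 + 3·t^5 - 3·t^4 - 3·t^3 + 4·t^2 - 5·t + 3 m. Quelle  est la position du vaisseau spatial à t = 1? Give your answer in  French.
De l'équation de la position x(t) = t^6 + 3·t^5 - 3·t^4 - 3·t^3 + 4·t^2 - 5·t + 3, nous substituons t = 1 pour obtenir x = 0.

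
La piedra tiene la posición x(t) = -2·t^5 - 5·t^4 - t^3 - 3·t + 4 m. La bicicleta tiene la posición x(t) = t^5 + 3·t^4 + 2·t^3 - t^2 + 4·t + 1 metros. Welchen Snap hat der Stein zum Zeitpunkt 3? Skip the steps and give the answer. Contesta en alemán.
Die Antwort ist -840.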